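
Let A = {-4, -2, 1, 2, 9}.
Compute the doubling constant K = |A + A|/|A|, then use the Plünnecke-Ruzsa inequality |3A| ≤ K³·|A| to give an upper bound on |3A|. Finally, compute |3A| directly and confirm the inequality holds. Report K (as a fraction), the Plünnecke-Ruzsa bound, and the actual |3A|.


|A| = 5.
Step 1: Compute A + A by enumerating all 25 pairs.
A + A = {-8, -6, -4, -3, -2, -1, 0, 2, 3, 4, 5, 7, 10, 11, 18}, so |A + A| = 15.
Step 2: Doubling constant K = |A + A|/|A| = 15/5 = 15/5 ≈ 3.0000.
Step 3: Plünnecke-Ruzsa gives |3A| ≤ K³·|A| = (3.0000)³ · 5 ≈ 135.0000.
Step 4: Compute 3A = A + A + A directly by enumerating all triples (a,b,c) ∈ A³; |3A| = 28.
Step 5: Check 28 ≤ 135.0000? Yes ✓.

K = 15/5, Plünnecke-Ruzsa bound K³|A| ≈ 135.0000, |3A| = 28, inequality holds.


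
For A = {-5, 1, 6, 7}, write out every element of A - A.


A - A = {a - a' : a, a' ∈ A}.
Compute a - a' for each ordered pair (a, a'):
a = -5: -5--5=0, -5-1=-6, -5-6=-11, -5-7=-12
a = 1: 1--5=6, 1-1=0, 1-6=-5, 1-7=-6
a = 6: 6--5=11, 6-1=5, 6-6=0, 6-7=-1
a = 7: 7--5=12, 7-1=6, 7-6=1, 7-7=0
Collecting distinct values (and noting 0 appears from a-a):
A - A = {-12, -11, -6, -5, -1, 0, 1, 5, 6, 11, 12}
|A - A| = 11

A - A = {-12, -11, -6, -5, -1, 0, 1, 5, 6, 11, 12}


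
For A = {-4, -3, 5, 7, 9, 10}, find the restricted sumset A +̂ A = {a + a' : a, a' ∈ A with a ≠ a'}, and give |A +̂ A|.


Restricted sumset: A +̂ A = {a + a' : a ∈ A, a' ∈ A, a ≠ a'}.
Equivalently, take A + A and drop any sum 2a that is achievable ONLY as a + a for a ∈ A (i.e. sums representable only with equal summands).
Enumerate pairs (a, a') with a < a' (symmetric, so each unordered pair gives one sum; this covers all a ≠ a'):
  -4 + -3 = -7
  -4 + 5 = 1
  -4 + 7 = 3
  -4 + 9 = 5
  -4 + 10 = 6
  -3 + 5 = 2
  -3 + 7 = 4
  -3 + 9 = 6
  -3 + 10 = 7
  5 + 7 = 12
  5 + 9 = 14
  5 + 10 = 15
  7 + 9 = 16
  7 + 10 = 17
  9 + 10 = 19
Collected distinct sums: {-7, 1, 2, 3, 4, 5, 6, 7, 12, 14, 15, 16, 17, 19}
|A +̂ A| = 14
(Reference bound: |A +̂ A| ≥ 2|A| - 3 for |A| ≥ 2, with |A| = 6 giving ≥ 9.)

|A +̂ A| = 14


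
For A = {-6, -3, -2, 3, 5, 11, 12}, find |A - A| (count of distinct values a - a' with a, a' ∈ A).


A - A = {a - a' : a, a' ∈ A}; |A| = 7.
Bounds: 2|A|-1 ≤ |A - A| ≤ |A|² - |A| + 1, i.e. 13 ≤ |A - A| ≤ 43.
Note: 0 ∈ A - A always (from a - a). The set is symmetric: if d ∈ A - A then -d ∈ A - A.
Enumerate nonzero differences d = a - a' with a > a' (then include -d):
Positive differences: {1, 2, 3, 4, 5, 6, 7, 8, 9, 11, 13, 14, 15, 17, 18}
Full difference set: {0} ∪ (positive diffs) ∪ (negative diffs).
|A - A| = 1 + 2·15 = 31 (matches direct enumeration: 31).

|A - A| = 31


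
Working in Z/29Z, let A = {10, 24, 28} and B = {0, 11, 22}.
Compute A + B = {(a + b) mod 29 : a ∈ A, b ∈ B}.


Work in Z/29Z: reduce every sum a + b modulo 29.
Enumerate all 9 pairs:
a = 10: 10+0=10, 10+11=21, 10+22=3
a = 24: 24+0=24, 24+11=6, 24+22=17
a = 28: 28+0=28, 28+11=10, 28+22=21
Distinct residues collected: {3, 6, 10, 17, 21, 24, 28}
|A + B| = 7 (out of 29 total residues).

A + B = {3, 6, 10, 17, 21, 24, 28}


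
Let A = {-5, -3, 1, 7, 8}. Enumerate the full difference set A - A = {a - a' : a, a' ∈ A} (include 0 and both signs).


A - A = {a - a' : a, a' ∈ A}.
Compute a - a' for each ordered pair (a, a'):
a = -5: -5--5=0, -5--3=-2, -5-1=-6, -5-7=-12, -5-8=-13
a = -3: -3--5=2, -3--3=0, -3-1=-4, -3-7=-10, -3-8=-11
a = 1: 1--5=6, 1--3=4, 1-1=0, 1-7=-6, 1-8=-7
a = 7: 7--5=12, 7--3=10, 7-1=6, 7-7=0, 7-8=-1
a = 8: 8--5=13, 8--3=11, 8-1=7, 8-7=1, 8-8=0
Collecting distinct values (and noting 0 appears from a-a):
A - A = {-13, -12, -11, -10, -7, -6, -4, -2, -1, 0, 1, 2, 4, 6, 7, 10, 11, 12, 13}
|A - A| = 19

A - A = {-13, -12, -11, -10, -7, -6, -4, -2, -1, 0, 1, 2, 4, 6, 7, 10, 11, 12, 13}


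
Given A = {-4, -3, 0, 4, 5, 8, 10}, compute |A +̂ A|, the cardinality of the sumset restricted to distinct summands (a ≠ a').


Restricted sumset: A +̂ A = {a + a' : a ∈ A, a' ∈ A, a ≠ a'}.
Equivalently, take A + A and drop any sum 2a that is achievable ONLY as a + a for a ∈ A (i.e. sums representable only with equal summands).
Enumerate pairs (a, a') with a < a' (symmetric, so each unordered pair gives one sum; this covers all a ≠ a'):
  -4 + -3 = -7
  -4 + 0 = -4
  -4 + 4 = 0
  -4 + 5 = 1
  -4 + 8 = 4
  -4 + 10 = 6
  -3 + 0 = -3
  -3 + 4 = 1
  -3 + 5 = 2
  -3 + 8 = 5
  -3 + 10 = 7
  0 + 4 = 4
  0 + 5 = 5
  0 + 8 = 8
  0 + 10 = 10
  4 + 5 = 9
  4 + 8 = 12
  4 + 10 = 14
  5 + 8 = 13
  5 + 10 = 15
  8 + 10 = 18
Collected distinct sums: {-7, -4, -3, 0, 1, 2, 4, 5, 6, 7, 8, 9, 10, 12, 13, 14, 15, 18}
|A +̂ A| = 18
(Reference bound: |A +̂ A| ≥ 2|A| - 3 for |A| ≥ 2, with |A| = 7 giving ≥ 11.)

|A +̂ A| = 18


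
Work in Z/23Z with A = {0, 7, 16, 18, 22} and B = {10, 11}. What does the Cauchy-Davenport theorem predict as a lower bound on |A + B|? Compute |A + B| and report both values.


Cauchy-Davenport: |A + B| ≥ min(p, |A| + |B| - 1) for A, B nonempty in Z/pZ.
|A| = 5, |B| = 2, p = 23.
CD lower bound = min(23, 5 + 2 - 1) = min(23, 6) = 6.
Compute A + B mod 23 directly:
a = 0: 0+10=10, 0+11=11
a = 7: 7+10=17, 7+11=18
a = 16: 16+10=3, 16+11=4
a = 18: 18+10=5, 18+11=6
a = 22: 22+10=9, 22+11=10
A + B = {3, 4, 5, 6, 9, 10, 11, 17, 18}, so |A + B| = 9.
Verify: 9 ≥ 6? Yes ✓.

CD lower bound = 6, actual |A + B| = 9.


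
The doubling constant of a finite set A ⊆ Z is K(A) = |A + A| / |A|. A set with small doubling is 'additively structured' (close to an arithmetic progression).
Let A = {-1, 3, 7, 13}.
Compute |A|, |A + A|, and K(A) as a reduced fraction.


|A| = 4.
Compute A + A by enumerating all 16 pairs.
A + A = {-2, 2, 6, 10, 12, 14, 16, 20, 26}, so |A + A| = 9.
K = |A + A| / |A| = 9/4 (already in lowest terms) ≈ 2.2500.
Reference: AP of size 4 gives K = 7/4 ≈ 1.7500; a fully generic set of size 4 gives K ≈ 2.5000.

|A| = 4, |A + A| = 9, K = 9/4.


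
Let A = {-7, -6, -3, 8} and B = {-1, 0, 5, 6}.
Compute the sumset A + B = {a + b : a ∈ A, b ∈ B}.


A + B = {a + b : a ∈ A, b ∈ B}.
Enumerate all |A|·|B| = 4·4 = 16 pairs (a, b) and collect distinct sums.
a = -7: -7+-1=-8, -7+0=-7, -7+5=-2, -7+6=-1
a = -6: -6+-1=-7, -6+0=-6, -6+5=-1, -6+6=0
a = -3: -3+-1=-4, -3+0=-3, -3+5=2, -3+6=3
a = 8: 8+-1=7, 8+0=8, 8+5=13, 8+6=14
Collecting distinct sums: A + B = {-8, -7, -6, -4, -3, -2, -1, 0, 2, 3, 7, 8, 13, 14}
|A + B| = 14

A + B = {-8, -7, -6, -4, -3, -2, -1, 0, 2, 3, 7, 8, 13, 14}


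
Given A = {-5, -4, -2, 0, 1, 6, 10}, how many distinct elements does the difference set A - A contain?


A - A = {a - a' : a, a' ∈ A}; |A| = 7.
Bounds: 2|A|-1 ≤ |A - A| ≤ |A|² - |A| + 1, i.e. 13 ≤ |A - A| ≤ 43.
Note: 0 ∈ A - A always (from a - a). The set is symmetric: if d ∈ A - A then -d ∈ A - A.
Enumerate nonzero differences d = a - a' with a > a' (then include -d):
Positive differences: {1, 2, 3, 4, 5, 6, 8, 9, 10, 11, 12, 14, 15}
Full difference set: {0} ∪ (positive diffs) ∪ (negative diffs).
|A - A| = 1 + 2·13 = 27 (matches direct enumeration: 27).

|A - A| = 27


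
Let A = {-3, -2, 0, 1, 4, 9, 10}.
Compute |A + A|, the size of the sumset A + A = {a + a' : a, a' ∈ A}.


A + A = {a + a' : a, a' ∈ A}; |A| = 7.
General bounds: 2|A| - 1 ≤ |A + A| ≤ |A|(|A|+1)/2, i.e. 13 ≤ |A + A| ≤ 28.
Lower bound 2|A|-1 is attained iff A is an arithmetic progression.
Enumerate sums a + a' for a ≤ a' (symmetric, so this suffices):
a = -3: -3+-3=-6, -3+-2=-5, -3+0=-3, -3+1=-2, -3+4=1, -3+9=6, -3+10=7
a = -2: -2+-2=-4, -2+0=-2, -2+1=-1, -2+4=2, -2+9=7, -2+10=8
a = 0: 0+0=0, 0+1=1, 0+4=4, 0+9=9, 0+10=10
a = 1: 1+1=2, 1+4=5, 1+9=10, 1+10=11
a = 4: 4+4=8, 4+9=13, 4+10=14
a = 9: 9+9=18, 9+10=19
a = 10: 10+10=20
Distinct sums: {-6, -5, -4, -3, -2, -1, 0, 1, 2, 4, 5, 6, 7, 8, 9, 10, 11, 13, 14, 18, 19, 20}
|A + A| = 22

|A + A| = 22


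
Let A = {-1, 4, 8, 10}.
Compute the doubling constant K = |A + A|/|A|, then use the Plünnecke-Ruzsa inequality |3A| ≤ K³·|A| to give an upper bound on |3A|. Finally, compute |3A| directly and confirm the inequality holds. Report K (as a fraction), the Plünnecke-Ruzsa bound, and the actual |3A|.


|A| = 4.
Step 1: Compute A + A by enumerating all 16 pairs.
A + A = {-2, 3, 7, 8, 9, 12, 14, 16, 18, 20}, so |A + A| = 10.
Step 2: Doubling constant K = |A + A|/|A| = 10/4 = 10/4 ≈ 2.5000.
Step 3: Plünnecke-Ruzsa gives |3A| ≤ K³·|A| = (2.5000)³ · 4 ≈ 62.5000.
Step 4: Compute 3A = A + A + A directly by enumerating all triples (a,b,c) ∈ A³; |3A| = 19.
Step 5: Check 19 ≤ 62.5000? Yes ✓.

K = 10/4, Plünnecke-Ruzsa bound K³|A| ≈ 62.5000, |3A| = 19, inequality holds.


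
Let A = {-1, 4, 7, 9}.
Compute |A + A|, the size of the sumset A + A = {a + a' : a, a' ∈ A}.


A + A = {a + a' : a, a' ∈ A}; |A| = 4.
General bounds: 2|A| - 1 ≤ |A + A| ≤ |A|(|A|+1)/2, i.e. 7 ≤ |A + A| ≤ 10.
Lower bound 2|A|-1 is attained iff A is an arithmetic progression.
Enumerate sums a + a' for a ≤ a' (symmetric, so this suffices):
a = -1: -1+-1=-2, -1+4=3, -1+7=6, -1+9=8
a = 4: 4+4=8, 4+7=11, 4+9=13
a = 7: 7+7=14, 7+9=16
a = 9: 9+9=18
Distinct sums: {-2, 3, 6, 8, 11, 13, 14, 16, 18}
|A + A| = 9

|A + A| = 9


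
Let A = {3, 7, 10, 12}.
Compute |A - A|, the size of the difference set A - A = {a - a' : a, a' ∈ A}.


A - A = {a - a' : a, a' ∈ A}; |A| = 4.
Bounds: 2|A|-1 ≤ |A - A| ≤ |A|² - |A| + 1, i.e. 7 ≤ |A - A| ≤ 13.
Note: 0 ∈ A - A always (from a - a). The set is symmetric: if d ∈ A - A then -d ∈ A - A.
Enumerate nonzero differences d = a - a' with a > a' (then include -d):
Positive differences: {2, 3, 4, 5, 7, 9}
Full difference set: {0} ∪ (positive diffs) ∪ (negative diffs).
|A - A| = 1 + 2·6 = 13 (matches direct enumeration: 13).

|A - A| = 13


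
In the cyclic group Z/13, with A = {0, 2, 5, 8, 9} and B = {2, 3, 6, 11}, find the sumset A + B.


Work in Z/13Z: reduce every sum a + b modulo 13.
Enumerate all 20 pairs:
a = 0: 0+2=2, 0+3=3, 0+6=6, 0+11=11
a = 2: 2+2=4, 2+3=5, 2+6=8, 2+11=0
a = 5: 5+2=7, 5+3=8, 5+6=11, 5+11=3
a = 8: 8+2=10, 8+3=11, 8+6=1, 8+11=6
a = 9: 9+2=11, 9+3=12, 9+6=2, 9+11=7
Distinct residues collected: {0, 1, 2, 3, 4, 5, 6, 7, 8, 10, 11, 12}
|A + B| = 12 (out of 13 total residues).

A + B = {0, 1, 2, 3, 4, 5, 6, 7, 8, 10, 11, 12}


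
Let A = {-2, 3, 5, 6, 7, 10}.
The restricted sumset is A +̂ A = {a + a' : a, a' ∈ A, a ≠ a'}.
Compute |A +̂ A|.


Restricted sumset: A +̂ A = {a + a' : a ∈ A, a' ∈ A, a ≠ a'}.
Equivalently, take A + A and drop any sum 2a that is achievable ONLY as a + a for a ∈ A (i.e. sums representable only with equal summands).
Enumerate pairs (a, a') with a < a' (symmetric, so each unordered pair gives one sum; this covers all a ≠ a'):
  -2 + 3 = 1
  -2 + 5 = 3
  -2 + 6 = 4
  -2 + 7 = 5
  -2 + 10 = 8
  3 + 5 = 8
  3 + 6 = 9
  3 + 7 = 10
  3 + 10 = 13
  5 + 6 = 11
  5 + 7 = 12
  5 + 10 = 15
  6 + 7 = 13
  6 + 10 = 16
  7 + 10 = 17
Collected distinct sums: {1, 3, 4, 5, 8, 9, 10, 11, 12, 13, 15, 16, 17}
|A +̂ A| = 13
(Reference bound: |A +̂ A| ≥ 2|A| - 3 for |A| ≥ 2, with |A| = 6 giving ≥ 9.)

|A +̂ A| = 13


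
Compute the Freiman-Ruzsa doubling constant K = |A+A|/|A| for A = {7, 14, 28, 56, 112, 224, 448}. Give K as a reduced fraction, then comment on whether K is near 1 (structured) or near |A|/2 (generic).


|A| = 7.
Compute A + A by enumerating all 49 pairs.
A + A = {14, 21, 28, 35, 42, 56, 63, 70, 84, 112, 119, 126, 140, 168, 224, 231, 238, 252, 280, 336, 448, 455, 462, 476, 504, 560, 672, 896}, so |A + A| = 28.
K = |A + A| / |A| = 28/7 = 4/1 ≈ 4.0000.
Reference: AP of size 7 gives K = 13/7 ≈ 1.8571; a fully generic set of size 7 gives K ≈ 4.0000.

|A| = 7, |A + A| = 28, K = 28/7 = 4/1.


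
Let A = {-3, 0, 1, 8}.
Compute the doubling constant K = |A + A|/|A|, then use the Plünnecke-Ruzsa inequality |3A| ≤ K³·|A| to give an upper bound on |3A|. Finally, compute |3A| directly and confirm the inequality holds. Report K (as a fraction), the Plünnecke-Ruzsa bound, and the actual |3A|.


|A| = 4.
Step 1: Compute A + A by enumerating all 16 pairs.
A + A = {-6, -3, -2, 0, 1, 2, 5, 8, 9, 16}, so |A + A| = 10.
Step 2: Doubling constant K = |A + A|/|A| = 10/4 = 10/4 ≈ 2.5000.
Step 3: Plünnecke-Ruzsa gives |3A| ≤ K³·|A| = (2.5000)³ · 4 ≈ 62.5000.
Step 4: Compute 3A = A + A + A directly by enumerating all triples (a,b,c) ∈ A³; |3A| = 19.
Step 5: Check 19 ≤ 62.5000? Yes ✓.

K = 10/4, Plünnecke-Ruzsa bound K³|A| ≈ 62.5000, |3A| = 19, inequality holds.


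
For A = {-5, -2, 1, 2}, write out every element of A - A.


A - A = {a - a' : a, a' ∈ A}.
Compute a - a' for each ordered pair (a, a'):
a = -5: -5--5=0, -5--2=-3, -5-1=-6, -5-2=-7
a = -2: -2--5=3, -2--2=0, -2-1=-3, -2-2=-4
a = 1: 1--5=6, 1--2=3, 1-1=0, 1-2=-1
a = 2: 2--5=7, 2--2=4, 2-1=1, 2-2=0
Collecting distinct values (and noting 0 appears from a-a):
A - A = {-7, -6, -4, -3, -1, 0, 1, 3, 4, 6, 7}
|A - A| = 11

A - A = {-7, -6, -4, -3, -1, 0, 1, 3, 4, 6, 7}


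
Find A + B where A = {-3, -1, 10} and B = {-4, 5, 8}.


A + B = {a + b : a ∈ A, b ∈ B}.
Enumerate all |A|·|B| = 3·3 = 9 pairs (a, b) and collect distinct sums.
a = -3: -3+-4=-7, -3+5=2, -3+8=5
a = -1: -1+-4=-5, -1+5=4, -1+8=7
a = 10: 10+-4=6, 10+5=15, 10+8=18
Collecting distinct sums: A + B = {-7, -5, 2, 4, 5, 6, 7, 15, 18}
|A + B| = 9

A + B = {-7, -5, 2, 4, 5, 6, 7, 15, 18}


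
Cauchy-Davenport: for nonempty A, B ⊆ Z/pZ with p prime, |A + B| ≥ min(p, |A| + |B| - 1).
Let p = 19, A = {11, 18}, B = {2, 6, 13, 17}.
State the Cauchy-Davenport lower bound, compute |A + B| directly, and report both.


Cauchy-Davenport: |A + B| ≥ min(p, |A| + |B| - 1) for A, B nonempty in Z/pZ.
|A| = 2, |B| = 4, p = 19.
CD lower bound = min(19, 2 + 4 - 1) = min(19, 5) = 5.
Compute A + B mod 19 directly:
a = 11: 11+2=13, 11+6=17, 11+13=5, 11+17=9
a = 18: 18+2=1, 18+6=5, 18+13=12, 18+17=16
A + B = {1, 5, 9, 12, 13, 16, 17}, so |A + B| = 7.
Verify: 7 ≥ 5? Yes ✓.

CD lower bound = 5, actual |A + B| = 7.


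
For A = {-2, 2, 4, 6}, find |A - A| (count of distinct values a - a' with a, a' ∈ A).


A - A = {a - a' : a, a' ∈ A}; |A| = 4.
Bounds: 2|A|-1 ≤ |A - A| ≤ |A|² - |A| + 1, i.e. 7 ≤ |A - A| ≤ 13.
Note: 0 ∈ A - A always (from a - a). The set is symmetric: if d ∈ A - A then -d ∈ A - A.
Enumerate nonzero differences d = a - a' with a > a' (then include -d):
Positive differences: {2, 4, 6, 8}
Full difference set: {0} ∪ (positive diffs) ∪ (negative diffs).
|A - A| = 1 + 2·4 = 9 (matches direct enumeration: 9).

|A - A| = 9


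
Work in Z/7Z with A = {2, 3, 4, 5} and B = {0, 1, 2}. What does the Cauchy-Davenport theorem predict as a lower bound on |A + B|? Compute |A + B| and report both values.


Cauchy-Davenport: |A + B| ≥ min(p, |A| + |B| - 1) for A, B nonempty in Z/pZ.
|A| = 4, |B| = 3, p = 7.
CD lower bound = min(7, 4 + 3 - 1) = min(7, 6) = 6.
Compute A + B mod 7 directly:
a = 2: 2+0=2, 2+1=3, 2+2=4
a = 3: 3+0=3, 3+1=4, 3+2=5
a = 4: 4+0=4, 4+1=5, 4+2=6
a = 5: 5+0=5, 5+1=6, 5+2=0
A + B = {0, 2, 3, 4, 5, 6}, so |A + B| = 6.
Verify: 6 ≥ 6? Yes ✓.

CD lower bound = 6, actual |A + B| = 6.


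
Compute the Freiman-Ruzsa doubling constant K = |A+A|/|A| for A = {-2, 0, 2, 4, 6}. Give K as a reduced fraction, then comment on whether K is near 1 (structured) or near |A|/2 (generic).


|A| = 5.
Compute A + A by enumerating all 25 pairs.
A + A = {-4, -2, 0, 2, 4, 6, 8, 10, 12}, so |A + A| = 9.
K = |A + A| / |A| = 9/5 (already in lowest terms) ≈ 1.8000.
Reference: AP of size 5 gives K = 9/5 ≈ 1.8000; a fully generic set of size 5 gives K ≈ 3.0000.

|A| = 5, |A + A| = 9, K = 9/5.


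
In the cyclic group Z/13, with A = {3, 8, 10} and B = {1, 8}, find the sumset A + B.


Work in Z/13Z: reduce every sum a + b modulo 13.
Enumerate all 6 pairs:
a = 3: 3+1=4, 3+8=11
a = 8: 8+1=9, 8+8=3
a = 10: 10+1=11, 10+8=5
Distinct residues collected: {3, 4, 5, 9, 11}
|A + B| = 5 (out of 13 total residues).

A + B = {3, 4, 5, 9, 11}


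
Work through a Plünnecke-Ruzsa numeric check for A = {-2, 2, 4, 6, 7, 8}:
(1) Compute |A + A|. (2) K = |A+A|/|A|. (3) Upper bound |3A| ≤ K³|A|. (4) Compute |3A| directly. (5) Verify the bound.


|A| = 6.
Step 1: Compute A + A by enumerating all 36 pairs.
A + A = {-4, 0, 2, 4, 5, 6, 8, 9, 10, 11, 12, 13, 14, 15, 16}, so |A + A| = 15.
Step 2: Doubling constant K = |A + A|/|A| = 15/6 = 15/6 ≈ 2.5000.
Step 3: Plünnecke-Ruzsa gives |3A| ≤ K³·|A| = (2.5000)³ · 6 ≈ 93.7500.
Step 4: Compute 3A = A + A + A directly by enumerating all triples (a,b,c) ∈ A³; |3A| = 25.
Step 5: Check 25 ≤ 93.7500? Yes ✓.

K = 15/6, Plünnecke-Ruzsa bound K³|A| ≈ 93.7500, |3A| = 25, inequality holds.


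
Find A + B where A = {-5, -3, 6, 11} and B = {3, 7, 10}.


A + B = {a + b : a ∈ A, b ∈ B}.
Enumerate all |A|·|B| = 4·3 = 12 pairs (a, b) and collect distinct sums.
a = -5: -5+3=-2, -5+7=2, -5+10=5
a = -3: -3+3=0, -3+7=4, -3+10=7
a = 6: 6+3=9, 6+7=13, 6+10=16
a = 11: 11+3=14, 11+7=18, 11+10=21
Collecting distinct sums: A + B = {-2, 0, 2, 4, 5, 7, 9, 13, 14, 16, 18, 21}
|A + B| = 12

A + B = {-2, 0, 2, 4, 5, 7, 9, 13, 14, 16, 18, 21}


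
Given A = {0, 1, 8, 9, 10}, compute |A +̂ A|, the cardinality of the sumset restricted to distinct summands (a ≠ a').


Restricted sumset: A +̂ A = {a + a' : a ∈ A, a' ∈ A, a ≠ a'}.
Equivalently, take A + A and drop any sum 2a that is achievable ONLY as a + a for a ∈ A (i.e. sums representable only with equal summands).
Enumerate pairs (a, a') with a < a' (symmetric, so each unordered pair gives one sum; this covers all a ≠ a'):
  0 + 1 = 1
  0 + 8 = 8
  0 + 9 = 9
  0 + 10 = 10
  1 + 8 = 9
  1 + 9 = 10
  1 + 10 = 11
  8 + 9 = 17
  8 + 10 = 18
  9 + 10 = 19
Collected distinct sums: {1, 8, 9, 10, 11, 17, 18, 19}
|A +̂ A| = 8
(Reference bound: |A +̂ A| ≥ 2|A| - 3 for |A| ≥ 2, with |A| = 5 giving ≥ 7.)

|A +̂ A| = 8


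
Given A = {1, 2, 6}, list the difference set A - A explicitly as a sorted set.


A - A = {a - a' : a, a' ∈ A}.
Compute a - a' for each ordered pair (a, a'):
a = 1: 1-1=0, 1-2=-1, 1-6=-5
a = 2: 2-1=1, 2-2=0, 2-6=-4
a = 6: 6-1=5, 6-2=4, 6-6=0
Collecting distinct values (and noting 0 appears from a-a):
A - A = {-5, -4, -1, 0, 1, 4, 5}
|A - A| = 7

A - A = {-5, -4, -1, 0, 1, 4, 5}


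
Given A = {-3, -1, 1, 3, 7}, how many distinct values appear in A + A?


A + A = {a + a' : a, a' ∈ A}; |A| = 5.
General bounds: 2|A| - 1 ≤ |A + A| ≤ |A|(|A|+1)/2, i.e. 9 ≤ |A + A| ≤ 15.
Lower bound 2|A|-1 is attained iff A is an arithmetic progression.
Enumerate sums a + a' for a ≤ a' (symmetric, so this suffices):
a = -3: -3+-3=-6, -3+-1=-4, -3+1=-2, -3+3=0, -3+7=4
a = -1: -1+-1=-2, -1+1=0, -1+3=2, -1+7=6
a = 1: 1+1=2, 1+3=4, 1+7=8
a = 3: 3+3=6, 3+7=10
a = 7: 7+7=14
Distinct sums: {-6, -4, -2, 0, 2, 4, 6, 8, 10, 14}
|A + A| = 10

|A + A| = 10


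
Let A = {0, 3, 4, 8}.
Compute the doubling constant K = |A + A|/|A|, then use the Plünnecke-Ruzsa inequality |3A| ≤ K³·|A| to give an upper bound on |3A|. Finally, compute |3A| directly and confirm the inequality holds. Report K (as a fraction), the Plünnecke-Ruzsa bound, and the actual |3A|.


|A| = 4.
Step 1: Compute A + A by enumerating all 16 pairs.
A + A = {0, 3, 4, 6, 7, 8, 11, 12, 16}, so |A + A| = 9.
Step 2: Doubling constant K = |A + A|/|A| = 9/4 = 9/4 ≈ 2.2500.
Step 3: Plünnecke-Ruzsa gives |3A| ≤ K³·|A| = (2.2500)³ · 4 ≈ 45.5625.
Step 4: Compute 3A = A + A + A directly by enumerating all triples (a,b,c) ∈ A³; |3A| = 16.
Step 5: Check 16 ≤ 45.5625? Yes ✓.

K = 9/4, Plünnecke-Ruzsa bound K³|A| ≈ 45.5625, |3A| = 16, inequality holds.


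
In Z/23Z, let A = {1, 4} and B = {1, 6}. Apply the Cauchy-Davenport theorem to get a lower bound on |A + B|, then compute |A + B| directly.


Cauchy-Davenport: |A + B| ≥ min(p, |A| + |B| - 1) for A, B nonempty in Z/pZ.
|A| = 2, |B| = 2, p = 23.
CD lower bound = min(23, 2 + 2 - 1) = min(23, 3) = 3.
Compute A + B mod 23 directly:
a = 1: 1+1=2, 1+6=7
a = 4: 4+1=5, 4+6=10
A + B = {2, 5, 7, 10}, so |A + B| = 4.
Verify: 4 ≥ 3? Yes ✓.

CD lower bound = 3, actual |A + B| = 4.


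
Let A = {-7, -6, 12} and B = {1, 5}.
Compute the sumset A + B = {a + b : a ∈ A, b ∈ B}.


A + B = {a + b : a ∈ A, b ∈ B}.
Enumerate all |A|·|B| = 3·2 = 6 pairs (a, b) and collect distinct sums.
a = -7: -7+1=-6, -7+5=-2
a = -6: -6+1=-5, -6+5=-1
a = 12: 12+1=13, 12+5=17
Collecting distinct sums: A + B = {-6, -5, -2, -1, 13, 17}
|A + B| = 6

A + B = {-6, -5, -2, -1, 13, 17}


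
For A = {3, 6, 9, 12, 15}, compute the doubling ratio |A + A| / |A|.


|A| = 5.
Compute A + A by enumerating all 25 pairs.
A + A = {6, 9, 12, 15, 18, 21, 24, 27, 30}, so |A + A| = 9.
K = |A + A| / |A| = 9/5 (already in lowest terms) ≈ 1.8000.
Reference: AP of size 5 gives K = 9/5 ≈ 1.8000; a fully generic set of size 5 gives K ≈ 3.0000.

|A| = 5, |A + A| = 9, K = 9/5.


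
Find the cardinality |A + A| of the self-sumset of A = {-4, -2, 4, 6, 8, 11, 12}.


A + A = {a + a' : a, a' ∈ A}; |A| = 7.
General bounds: 2|A| - 1 ≤ |A + A| ≤ |A|(|A|+1)/2, i.e. 13 ≤ |A + A| ≤ 28.
Lower bound 2|A|-1 is attained iff A is an arithmetic progression.
Enumerate sums a + a' for a ≤ a' (symmetric, so this suffices):
a = -4: -4+-4=-8, -4+-2=-6, -4+4=0, -4+6=2, -4+8=4, -4+11=7, -4+12=8
a = -2: -2+-2=-4, -2+4=2, -2+6=4, -2+8=6, -2+11=9, -2+12=10
a = 4: 4+4=8, 4+6=10, 4+8=12, 4+11=15, 4+12=16
a = 6: 6+6=12, 6+8=14, 6+11=17, 6+12=18
a = 8: 8+8=16, 8+11=19, 8+12=20
a = 11: 11+11=22, 11+12=23
a = 12: 12+12=24
Distinct sums: {-8, -6, -4, 0, 2, 4, 6, 7, 8, 9, 10, 12, 14, 15, 16, 17, 18, 19, 20, 22, 23, 24}
|A + A| = 22

|A + A| = 22


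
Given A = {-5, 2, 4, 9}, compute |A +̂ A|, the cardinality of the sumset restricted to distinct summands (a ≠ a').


Restricted sumset: A +̂ A = {a + a' : a ∈ A, a' ∈ A, a ≠ a'}.
Equivalently, take A + A and drop any sum 2a that is achievable ONLY as a + a for a ∈ A (i.e. sums representable only with equal summands).
Enumerate pairs (a, a') with a < a' (symmetric, so each unordered pair gives one sum; this covers all a ≠ a'):
  -5 + 2 = -3
  -5 + 4 = -1
  -5 + 9 = 4
  2 + 4 = 6
  2 + 9 = 11
  4 + 9 = 13
Collected distinct sums: {-3, -1, 4, 6, 11, 13}
|A +̂ A| = 6
(Reference bound: |A +̂ A| ≥ 2|A| - 3 for |A| ≥ 2, with |A| = 4 giving ≥ 5.)

|A +̂ A| = 6


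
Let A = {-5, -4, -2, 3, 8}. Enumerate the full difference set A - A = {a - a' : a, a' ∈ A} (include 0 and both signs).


A - A = {a - a' : a, a' ∈ A}.
Compute a - a' for each ordered pair (a, a'):
a = -5: -5--5=0, -5--4=-1, -5--2=-3, -5-3=-8, -5-8=-13
a = -4: -4--5=1, -4--4=0, -4--2=-2, -4-3=-7, -4-8=-12
a = -2: -2--5=3, -2--4=2, -2--2=0, -2-3=-5, -2-8=-10
a = 3: 3--5=8, 3--4=7, 3--2=5, 3-3=0, 3-8=-5
a = 8: 8--5=13, 8--4=12, 8--2=10, 8-3=5, 8-8=0
Collecting distinct values (and noting 0 appears from a-a):
A - A = {-13, -12, -10, -8, -7, -5, -3, -2, -1, 0, 1, 2, 3, 5, 7, 8, 10, 12, 13}
|A - A| = 19

A - A = {-13, -12, -10, -8, -7, -5, -3, -2, -1, 0, 1, 2, 3, 5, 7, 8, 10, 12, 13}


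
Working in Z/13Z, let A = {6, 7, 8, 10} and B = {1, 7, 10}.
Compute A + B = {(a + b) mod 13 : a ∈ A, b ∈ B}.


Work in Z/13Z: reduce every sum a + b modulo 13.
Enumerate all 12 pairs:
a = 6: 6+1=7, 6+7=0, 6+10=3
a = 7: 7+1=8, 7+7=1, 7+10=4
a = 8: 8+1=9, 8+7=2, 8+10=5
a = 10: 10+1=11, 10+7=4, 10+10=7
Distinct residues collected: {0, 1, 2, 3, 4, 5, 7, 8, 9, 11}
|A + B| = 10 (out of 13 total residues).

A + B = {0, 1, 2, 3, 4, 5, 7, 8, 9, 11}


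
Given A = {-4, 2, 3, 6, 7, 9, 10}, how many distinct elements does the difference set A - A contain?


A - A = {a - a' : a, a' ∈ A}; |A| = 7.
Bounds: 2|A|-1 ≤ |A - A| ≤ |A|² - |A| + 1, i.e. 13 ≤ |A - A| ≤ 43.
Note: 0 ∈ A - A always (from a - a). The set is symmetric: if d ∈ A - A then -d ∈ A - A.
Enumerate nonzero differences d = a - a' with a > a' (then include -d):
Positive differences: {1, 2, 3, 4, 5, 6, 7, 8, 10, 11, 13, 14}
Full difference set: {0} ∪ (positive diffs) ∪ (negative diffs).
|A - A| = 1 + 2·12 = 25 (matches direct enumeration: 25).

|A - A| = 25


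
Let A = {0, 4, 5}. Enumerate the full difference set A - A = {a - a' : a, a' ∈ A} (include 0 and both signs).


A - A = {a - a' : a, a' ∈ A}.
Compute a - a' for each ordered pair (a, a'):
a = 0: 0-0=0, 0-4=-4, 0-5=-5
a = 4: 4-0=4, 4-4=0, 4-5=-1
a = 5: 5-0=5, 5-4=1, 5-5=0
Collecting distinct values (and noting 0 appears from a-a):
A - A = {-5, -4, -1, 0, 1, 4, 5}
|A - A| = 7

A - A = {-5, -4, -1, 0, 1, 4, 5}


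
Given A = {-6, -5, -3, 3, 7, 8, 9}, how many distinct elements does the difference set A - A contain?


A - A = {a - a' : a, a' ∈ A}; |A| = 7.
Bounds: 2|A|-1 ≤ |A - A| ≤ |A|² - |A| + 1, i.e. 13 ≤ |A - A| ≤ 43.
Note: 0 ∈ A - A always (from a - a). The set is symmetric: if d ∈ A - A then -d ∈ A - A.
Enumerate nonzero differences d = a - a' with a > a' (then include -d):
Positive differences: {1, 2, 3, 4, 5, 6, 8, 9, 10, 11, 12, 13, 14, 15}
Full difference set: {0} ∪ (positive diffs) ∪ (negative diffs).
|A - A| = 1 + 2·14 = 29 (matches direct enumeration: 29).

|A - A| = 29


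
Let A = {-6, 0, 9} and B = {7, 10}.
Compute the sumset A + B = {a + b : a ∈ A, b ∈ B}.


A + B = {a + b : a ∈ A, b ∈ B}.
Enumerate all |A|·|B| = 3·2 = 6 pairs (a, b) and collect distinct sums.
a = -6: -6+7=1, -6+10=4
a = 0: 0+7=7, 0+10=10
a = 9: 9+7=16, 9+10=19
Collecting distinct sums: A + B = {1, 4, 7, 10, 16, 19}
|A + B| = 6

A + B = {1, 4, 7, 10, 16, 19}


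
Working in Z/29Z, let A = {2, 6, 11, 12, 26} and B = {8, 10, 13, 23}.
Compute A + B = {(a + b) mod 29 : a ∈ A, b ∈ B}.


Work in Z/29Z: reduce every sum a + b modulo 29.
Enumerate all 20 pairs:
a = 2: 2+8=10, 2+10=12, 2+13=15, 2+23=25
a = 6: 6+8=14, 6+10=16, 6+13=19, 6+23=0
a = 11: 11+8=19, 11+10=21, 11+13=24, 11+23=5
a = 12: 12+8=20, 12+10=22, 12+13=25, 12+23=6
a = 26: 26+8=5, 26+10=7, 26+13=10, 26+23=20
Distinct residues collected: {0, 5, 6, 7, 10, 12, 14, 15, 16, 19, 20, 21, 22, 24, 25}
|A + B| = 15 (out of 29 total residues).

A + B = {0, 5, 6, 7, 10, 12, 14, 15, 16, 19, 20, 21, 22, 24, 25}


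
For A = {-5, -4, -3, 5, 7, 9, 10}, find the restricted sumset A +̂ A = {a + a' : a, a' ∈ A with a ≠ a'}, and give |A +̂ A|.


Restricted sumset: A +̂ A = {a + a' : a ∈ A, a' ∈ A, a ≠ a'}.
Equivalently, take A + A and drop any sum 2a that is achievable ONLY as a + a for a ∈ A (i.e. sums representable only with equal summands).
Enumerate pairs (a, a') with a < a' (symmetric, so each unordered pair gives one sum; this covers all a ≠ a'):
  -5 + -4 = -9
  -5 + -3 = -8
  -5 + 5 = 0
  -5 + 7 = 2
  -5 + 9 = 4
  -5 + 10 = 5
  -4 + -3 = -7
  -4 + 5 = 1
  -4 + 7 = 3
  -4 + 9 = 5
  -4 + 10 = 6
  -3 + 5 = 2
  -3 + 7 = 4
  -3 + 9 = 6
  -3 + 10 = 7
  5 + 7 = 12
  5 + 9 = 14
  5 + 10 = 15
  7 + 9 = 16
  7 + 10 = 17
  9 + 10 = 19
Collected distinct sums: {-9, -8, -7, 0, 1, 2, 3, 4, 5, 6, 7, 12, 14, 15, 16, 17, 19}
|A +̂ A| = 17
(Reference bound: |A +̂ A| ≥ 2|A| - 3 for |A| ≥ 2, with |A| = 7 giving ≥ 11.)

|A +̂ A| = 17


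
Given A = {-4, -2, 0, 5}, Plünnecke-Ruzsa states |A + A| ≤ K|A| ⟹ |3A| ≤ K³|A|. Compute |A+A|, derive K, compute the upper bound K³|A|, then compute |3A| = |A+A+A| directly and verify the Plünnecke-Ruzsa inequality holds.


|A| = 4.
Step 1: Compute A + A by enumerating all 16 pairs.
A + A = {-8, -6, -4, -2, 0, 1, 3, 5, 10}, so |A + A| = 9.
Step 2: Doubling constant K = |A + A|/|A| = 9/4 = 9/4 ≈ 2.2500.
Step 3: Plünnecke-Ruzsa gives |3A| ≤ K³·|A| = (2.2500)³ · 4 ≈ 45.5625.
Step 4: Compute 3A = A + A + A directly by enumerating all triples (a,b,c) ∈ A³; |3A| = 16.
Step 5: Check 16 ≤ 45.5625? Yes ✓.

K = 9/4, Plünnecke-Ruzsa bound K³|A| ≈ 45.5625, |3A| = 16, inequality holds.


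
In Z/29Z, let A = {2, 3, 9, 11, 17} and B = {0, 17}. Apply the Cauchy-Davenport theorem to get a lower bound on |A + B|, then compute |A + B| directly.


Cauchy-Davenport: |A + B| ≥ min(p, |A| + |B| - 1) for A, B nonempty in Z/pZ.
|A| = 5, |B| = 2, p = 29.
CD lower bound = min(29, 5 + 2 - 1) = min(29, 6) = 6.
Compute A + B mod 29 directly:
a = 2: 2+0=2, 2+17=19
a = 3: 3+0=3, 3+17=20
a = 9: 9+0=9, 9+17=26
a = 11: 11+0=11, 11+17=28
a = 17: 17+0=17, 17+17=5
A + B = {2, 3, 5, 9, 11, 17, 19, 20, 26, 28}, so |A + B| = 10.
Verify: 10 ≥ 6? Yes ✓.

CD lower bound = 6, actual |A + B| = 10.


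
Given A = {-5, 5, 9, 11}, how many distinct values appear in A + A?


A + A = {a + a' : a, a' ∈ A}; |A| = 4.
General bounds: 2|A| - 1 ≤ |A + A| ≤ |A|(|A|+1)/2, i.e. 7 ≤ |A + A| ≤ 10.
Lower bound 2|A|-1 is attained iff A is an arithmetic progression.
Enumerate sums a + a' for a ≤ a' (symmetric, so this suffices):
a = -5: -5+-5=-10, -5+5=0, -5+9=4, -5+11=6
a = 5: 5+5=10, 5+9=14, 5+11=16
a = 9: 9+9=18, 9+11=20
a = 11: 11+11=22
Distinct sums: {-10, 0, 4, 6, 10, 14, 16, 18, 20, 22}
|A + A| = 10

|A + A| = 10


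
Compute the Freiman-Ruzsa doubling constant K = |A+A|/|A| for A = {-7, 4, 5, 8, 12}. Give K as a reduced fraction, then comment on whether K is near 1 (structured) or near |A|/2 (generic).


|A| = 5.
Compute A + A by enumerating all 25 pairs.
A + A = {-14, -3, -2, 1, 5, 8, 9, 10, 12, 13, 16, 17, 20, 24}, so |A + A| = 14.
K = |A + A| / |A| = 14/5 (already in lowest terms) ≈ 2.8000.
Reference: AP of size 5 gives K = 9/5 ≈ 1.8000; a fully generic set of size 5 gives K ≈ 3.0000.

|A| = 5, |A + A| = 14, K = 14/5.


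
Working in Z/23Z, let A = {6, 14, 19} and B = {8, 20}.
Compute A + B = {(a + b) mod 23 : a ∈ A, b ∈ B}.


Work in Z/23Z: reduce every sum a + b modulo 23.
Enumerate all 6 pairs:
a = 6: 6+8=14, 6+20=3
a = 14: 14+8=22, 14+20=11
a = 19: 19+8=4, 19+20=16
Distinct residues collected: {3, 4, 11, 14, 16, 22}
|A + B| = 6 (out of 23 total residues).

A + B = {3, 4, 11, 14, 16, 22}


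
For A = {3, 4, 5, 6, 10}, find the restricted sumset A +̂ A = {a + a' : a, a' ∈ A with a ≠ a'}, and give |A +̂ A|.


Restricted sumset: A +̂ A = {a + a' : a ∈ A, a' ∈ A, a ≠ a'}.
Equivalently, take A + A and drop any sum 2a that is achievable ONLY as a + a for a ∈ A (i.e. sums representable only with equal summands).
Enumerate pairs (a, a') with a < a' (symmetric, so each unordered pair gives one sum; this covers all a ≠ a'):
  3 + 4 = 7
  3 + 5 = 8
  3 + 6 = 9
  3 + 10 = 13
  4 + 5 = 9
  4 + 6 = 10
  4 + 10 = 14
  5 + 6 = 11
  5 + 10 = 15
  6 + 10 = 16
Collected distinct sums: {7, 8, 9, 10, 11, 13, 14, 15, 16}
|A +̂ A| = 9
(Reference bound: |A +̂ A| ≥ 2|A| - 3 for |A| ≥ 2, with |A| = 5 giving ≥ 7.)

|A +̂ A| = 9


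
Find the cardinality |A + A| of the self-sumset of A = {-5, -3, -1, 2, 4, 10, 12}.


A + A = {a + a' : a, a' ∈ A}; |A| = 7.
General bounds: 2|A| - 1 ≤ |A + A| ≤ |A|(|A|+1)/2, i.e. 13 ≤ |A + A| ≤ 28.
Lower bound 2|A|-1 is attained iff A is an arithmetic progression.
Enumerate sums a + a' for a ≤ a' (symmetric, so this suffices):
a = -5: -5+-5=-10, -5+-3=-8, -5+-1=-6, -5+2=-3, -5+4=-1, -5+10=5, -5+12=7
a = -3: -3+-3=-6, -3+-1=-4, -3+2=-1, -3+4=1, -3+10=7, -3+12=9
a = -1: -1+-1=-2, -1+2=1, -1+4=3, -1+10=9, -1+12=11
a = 2: 2+2=4, 2+4=6, 2+10=12, 2+12=14
a = 4: 4+4=8, 4+10=14, 4+12=16
a = 10: 10+10=20, 10+12=22
a = 12: 12+12=24
Distinct sums: {-10, -8, -6, -4, -3, -2, -1, 1, 3, 4, 5, 6, 7, 8, 9, 11, 12, 14, 16, 20, 22, 24}
|A + A| = 22

|A + A| = 22


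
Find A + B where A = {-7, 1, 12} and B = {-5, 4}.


A + B = {a + b : a ∈ A, b ∈ B}.
Enumerate all |A|·|B| = 3·2 = 6 pairs (a, b) and collect distinct sums.
a = -7: -7+-5=-12, -7+4=-3
a = 1: 1+-5=-4, 1+4=5
a = 12: 12+-5=7, 12+4=16
Collecting distinct sums: A + B = {-12, -4, -3, 5, 7, 16}
|A + B| = 6

A + B = {-12, -4, -3, 5, 7, 16}


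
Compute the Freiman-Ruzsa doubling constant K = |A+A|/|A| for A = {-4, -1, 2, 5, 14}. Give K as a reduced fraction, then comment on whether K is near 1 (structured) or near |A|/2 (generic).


|A| = 5.
Compute A + A by enumerating all 25 pairs.
A + A = {-8, -5, -2, 1, 4, 7, 10, 13, 16, 19, 28}, so |A + A| = 11.
K = |A + A| / |A| = 11/5 (already in lowest terms) ≈ 2.2000.
Reference: AP of size 5 gives K = 9/5 ≈ 1.8000; a fully generic set of size 5 gives K ≈ 3.0000.

|A| = 5, |A + A| = 11, K = 11/5.


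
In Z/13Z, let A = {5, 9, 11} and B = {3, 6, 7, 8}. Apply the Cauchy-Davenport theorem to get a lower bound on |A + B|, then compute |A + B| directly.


Cauchy-Davenport: |A + B| ≥ min(p, |A| + |B| - 1) for A, B nonempty in Z/pZ.
|A| = 3, |B| = 4, p = 13.
CD lower bound = min(13, 3 + 4 - 1) = min(13, 6) = 6.
Compute A + B mod 13 directly:
a = 5: 5+3=8, 5+6=11, 5+7=12, 5+8=0
a = 9: 9+3=12, 9+6=2, 9+7=3, 9+8=4
a = 11: 11+3=1, 11+6=4, 11+7=5, 11+8=6
A + B = {0, 1, 2, 3, 4, 5, 6, 8, 11, 12}, so |A + B| = 10.
Verify: 10 ≥ 6? Yes ✓.

CD lower bound = 6, actual |A + B| = 10.


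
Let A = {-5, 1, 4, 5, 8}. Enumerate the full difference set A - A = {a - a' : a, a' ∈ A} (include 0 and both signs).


A - A = {a - a' : a, a' ∈ A}.
Compute a - a' for each ordered pair (a, a'):
a = -5: -5--5=0, -5-1=-6, -5-4=-9, -5-5=-10, -5-8=-13
a = 1: 1--5=6, 1-1=0, 1-4=-3, 1-5=-4, 1-8=-7
a = 4: 4--5=9, 4-1=3, 4-4=0, 4-5=-1, 4-8=-4
a = 5: 5--5=10, 5-1=4, 5-4=1, 5-5=0, 5-8=-3
a = 8: 8--5=13, 8-1=7, 8-4=4, 8-5=3, 8-8=0
Collecting distinct values (and noting 0 appears from a-a):
A - A = {-13, -10, -9, -7, -6, -4, -3, -1, 0, 1, 3, 4, 6, 7, 9, 10, 13}
|A - A| = 17

A - A = {-13, -10, -9, -7, -6, -4, -3, -1, 0, 1, 3, 4, 6, 7, 9, 10, 13}


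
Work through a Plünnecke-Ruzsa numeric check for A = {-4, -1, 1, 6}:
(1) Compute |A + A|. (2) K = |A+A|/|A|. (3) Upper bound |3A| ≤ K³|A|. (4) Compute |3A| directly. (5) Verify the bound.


|A| = 4.
Step 1: Compute A + A by enumerating all 16 pairs.
A + A = {-8, -5, -3, -2, 0, 2, 5, 7, 12}, so |A + A| = 9.
Step 2: Doubling constant K = |A + A|/|A| = 9/4 = 9/4 ≈ 2.2500.
Step 3: Plünnecke-Ruzsa gives |3A| ≤ K³·|A| = (2.2500)³ · 4 ≈ 45.5625.
Step 4: Compute 3A = A + A + A directly by enumerating all triples (a,b,c) ∈ A³; |3A| = 16.
Step 5: Check 16 ≤ 45.5625? Yes ✓.

K = 9/4, Plünnecke-Ruzsa bound K³|A| ≈ 45.5625, |3A| = 16, inequality holds.


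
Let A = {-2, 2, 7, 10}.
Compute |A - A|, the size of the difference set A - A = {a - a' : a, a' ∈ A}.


A - A = {a - a' : a, a' ∈ A}; |A| = 4.
Bounds: 2|A|-1 ≤ |A - A| ≤ |A|² - |A| + 1, i.e. 7 ≤ |A - A| ≤ 13.
Note: 0 ∈ A - A always (from a - a). The set is symmetric: if d ∈ A - A then -d ∈ A - A.
Enumerate nonzero differences d = a - a' with a > a' (then include -d):
Positive differences: {3, 4, 5, 8, 9, 12}
Full difference set: {0} ∪ (positive diffs) ∪ (negative diffs).
|A - A| = 1 + 2·6 = 13 (matches direct enumeration: 13).

|A - A| = 13


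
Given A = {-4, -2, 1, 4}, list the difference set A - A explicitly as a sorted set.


A - A = {a - a' : a, a' ∈ A}.
Compute a - a' for each ordered pair (a, a'):
a = -4: -4--4=0, -4--2=-2, -4-1=-5, -4-4=-8
a = -2: -2--4=2, -2--2=0, -2-1=-3, -2-4=-6
a = 1: 1--4=5, 1--2=3, 1-1=0, 1-4=-3
a = 4: 4--4=8, 4--2=6, 4-1=3, 4-4=0
Collecting distinct values (and noting 0 appears from a-a):
A - A = {-8, -6, -5, -3, -2, 0, 2, 3, 5, 6, 8}
|A - A| = 11

A - A = {-8, -6, -5, -3, -2, 0, 2, 3, 5, 6, 8}


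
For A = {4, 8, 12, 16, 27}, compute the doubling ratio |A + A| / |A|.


|A| = 5.
Compute A + A by enumerating all 25 pairs.
A + A = {8, 12, 16, 20, 24, 28, 31, 32, 35, 39, 43, 54}, so |A + A| = 12.
K = |A + A| / |A| = 12/5 (already in lowest terms) ≈ 2.4000.
Reference: AP of size 5 gives K = 9/5 ≈ 1.8000; a fully generic set of size 5 gives K ≈ 3.0000.

|A| = 5, |A + A| = 12, K = 12/5.


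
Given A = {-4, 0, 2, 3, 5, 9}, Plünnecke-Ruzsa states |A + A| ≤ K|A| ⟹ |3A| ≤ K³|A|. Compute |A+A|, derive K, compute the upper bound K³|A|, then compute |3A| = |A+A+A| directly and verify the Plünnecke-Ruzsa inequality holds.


|A| = 6.
Step 1: Compute A + A by enumerating all 36 pairs.
A + A = {-8, -4, -2, -1, 0, 1, 2, 3, 4, 5, 6, 7, 8, 9, 10, 11, 12, 14, 18}, so |A + A| = 19.
Step 2: Doubling constant K = |A + A|/|A| = 19/6 = 19/6 ≈ 3.1667.
Step 3: Plünnecke-Ruzsa gives |3A| ≤ K³·|A| = (3.1667)³ · 6 ≈ 190.5278.
Step 4: Compute 3A = A + A + A directly by enumerating all triples (a,b,c) ∈ A³; |3A| = 32.
Step 5: Check 32 ≤ 190.5278? Yes ✓.

K = 19/6, Plünnecke-Ruzsa bound K³|A| ≈ 190.5278, |3A| = 32, inequality holds.


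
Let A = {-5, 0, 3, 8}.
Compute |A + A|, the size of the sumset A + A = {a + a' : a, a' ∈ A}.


A + A = {a + a' : a, a' ∈ A}; |A| = 4.
General bounds: 2|A| - 1 ≤ |A + A| ≤ |A|(|A|+1)/2, i.e. 7 ≤ |A + A| ≤ 10.
Lower bound 2|A|-1 is attained iff A is an arithmetic progression.
Enumerate sums a + a' for a ≤ a' (symmetric, so this suffices):
a = -5: -5+-5=-10, -5+0=-5, -5+3=-2, -5+8=3
a = 0: 0+0=0, 0+3=3, 0+8=8
a = 3: 3+3=6, 3+8=11
a = 8: 8+8=16
Distinct sums: {-10, -5, -2, 0, 3, 6, 8, 11, 16}
|A + A| = 9

|A + A| = 9


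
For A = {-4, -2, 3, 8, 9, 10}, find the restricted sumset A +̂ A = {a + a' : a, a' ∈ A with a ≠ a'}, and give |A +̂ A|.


Restricted sumset: A +̂ A = {a + a' : a ∈ A, a' ∈ A, a ≠ a'}.
Equivalently, take A + A and drop any sum 2a that is achievable ONLY as a + a for a ∈ A (i.e. sums representable only with equal summands).
Enumerate pairs (a, a') with a < a' (symmetric, so each unordered pair gives one sum; this covers all a ≠ a'):
  -4 + -2 = -6
  -4 + 3 = -1
  -4 + 8 = 4
  -4 + 9 = 5
  -4 + 10 = 6
  -2 + 3 = 1
  -2 + 8 = 6
  -2 + 9 = 7
  -2 + 10 = 8
  3 + 8 = 11
  3 + 9 = 12
  3 + 10 = 13
  8 + 9 = 17
  8 + 10 = 18
  9 + 10 = 19
Collected distinct sums: {-6, -1, 1, 4, 5, 6, 7, 8, 11, 12, 13, 17, 18, 19}
|A +̂ A| = 14
(Reference bound: |A +̂ A| ≥ 2|A| - 3 for |A| ≥ 2, with |A| = 6 giving ≥ 9.)

|A +̂ A| = 14


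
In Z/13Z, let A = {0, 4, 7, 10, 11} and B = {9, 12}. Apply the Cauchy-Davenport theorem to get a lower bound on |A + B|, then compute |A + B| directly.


Cauchy-Davenport: |A + B| ≥ min(p, |A| + |B| - 1) for A, B nonempty in Z/pZ.
|A| = 5, |B| = 2, p = 13.
CD lower bound = min(13, 5 + 2 - 1) = min(13, 6) = 6.
Compute A + B mod 13 directly:
a = 0: 0+9=9, 0+12=12
a = 4: 4+9=0, 4+12=3
a = 7: 7+9=3, 7+12=6
a = 10: 10+9=6, 10+12=9
a = 11: 11+9=7, 11+12=10
A + B = {0, 3, 6, 7, 9, 10, 12}, so |A + B| = 7.
Verify: 7 ≥ 6? Yes ✓.

CD lower bound = 6, actual |A + B| = 7.


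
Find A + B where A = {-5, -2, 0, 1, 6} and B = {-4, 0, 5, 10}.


A + B = {a + b : a ∈ A, b ∈ B}.
Enumerate all |A|·|B| = 5·4 = 20 pairs (a, b) and collect distinct sums.
a = -5: -5+-4=-9, -5+0=-5, -5+5=0, -5+10=5
a = -2: -2+-4=-6, -2+0=-2, -2+5=3, -2+10=8
a = 0: 0+-4=-4, 0+0=0, 0+5=5, 0+10=10
a = 1: 1+-4=-3, 1+0=1, 1+5=6, 1+10=11
a = 6: 6+-4=2, 6+0=6, 6+5=11, 6+10=16
Collecting distinct sums: A + B = {-9, -6, -5, -4, -3, -2, 0, 1, 2, 3, 5, 6, 8, 10, 11, 16}
|A + B| = 16

A + B = {-9, -6, -5, -4, -3, -2, 0, 1, 2, 3, 5, 6, 8, 10, 11, 16}


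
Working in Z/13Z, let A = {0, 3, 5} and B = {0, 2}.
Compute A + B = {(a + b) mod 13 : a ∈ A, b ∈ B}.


Work in Z/13Z: reduce every sum a + b modulo 13.
Enumerate all 6 pairs:
a = 0: 0+0=0, 0+2=2
a = 3: 3+0=3, 3+2=5
a = 5: 5+0=5, 5+2=7
Distinct residues collected: {0, 2, 3, 5, 7}
|A + B| = 5 (out of 13 total residues).

A + B = {0, 2, 3, 5, 7}


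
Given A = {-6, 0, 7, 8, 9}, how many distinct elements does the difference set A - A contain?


A - A = {a - a' : a, a' ∈ A}; |A| = 5.
Bounds: 2|A|-1 ≤ |A - A| ≤ |A|² - |A| + 1, i.e. 9 ≤ |A - A| ≤ 21.
Note: 0 ∈ A - A always (from a - a). The set is symmetric: if d ∈ A - A then -d ∈ A - A.
Enumerate nonzero differences d = a - a' with a > a' (then include -d):
Positive differences: {1, 2, 6, 7, 8, 9, 13, 14, 15}
Full difference set: {0} ∪ (positive diffs) ∪ (negative diffs).
|A - A| = 1 + 2·9 = 19 (matches direct enumeration: 19).

|A - A| = 19


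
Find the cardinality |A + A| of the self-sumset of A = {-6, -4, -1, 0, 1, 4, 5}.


A + A = {a + a' : a, a' ∈ A}; |A| = 7.
General bounds: 2|A| - 1 ≤ |A + A| ≤ |A|(|A|+1)/2, i.e. 13 ≤ |A + A| ≤ 28.
Lower bound 2|A|-1 is attained iff A is an arithmetic progression.
Enumerate sums a + a' for a ≤ a' (symmetric, so this suffices):
a = -6: -6+-6=-12, -6+-4=-10, -6+-1=-7, -6+0=-6, -6+1=-5, -6+4=-2, -6+5=-1
a = -4: -4+-4=-8, -4+-1=-5, -4+0=-4, -4+1=-3, -4+4=0, -4+5=1
a = -1: -1+-1=-2, -1+0=-1, -1+1=0, -1+4=3, -1+5=4
a = 0: 0+0=0, 0+1=1, 0+4=4, 0+5=5
a = 1: 1+1=2, 1+4=5, 1+5=6
a = 4: 4+4=8, 4+5=9
a = 5: 5+5=10
Distinct sums: {-12, -10, -8, -7, -6, -5, -4, -3, -2, -1, 0, 1, 2, 3, 4, 5, 6, 8, 9, 10}
|A + A| = 20

|A + A| = 20
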